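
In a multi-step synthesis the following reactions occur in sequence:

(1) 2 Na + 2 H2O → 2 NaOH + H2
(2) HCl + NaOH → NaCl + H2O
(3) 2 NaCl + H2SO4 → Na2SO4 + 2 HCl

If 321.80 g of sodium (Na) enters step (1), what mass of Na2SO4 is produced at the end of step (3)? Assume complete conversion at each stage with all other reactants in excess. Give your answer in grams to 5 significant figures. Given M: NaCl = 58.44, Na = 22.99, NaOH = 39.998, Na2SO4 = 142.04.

n(Na) = 321.80 / 22.99 = 13.9974 mol.
Reaction (1): Na→NaOH ratio 2:2 ⇒ n(NaOH) = 13.9974 mol.
Reaction (2): NaOH→NaCl ratio 1:1 ⇒ n(NaCl) = 13.9974 mol.
Reaction (3): NaCl→Na2SO4 ratio 2:1 ⇒ n(Na2SO4) = 6.99870 mol.
Mass of Na2SO4 = 6.99870 × 142.04 = 994.095 g.

994.09 g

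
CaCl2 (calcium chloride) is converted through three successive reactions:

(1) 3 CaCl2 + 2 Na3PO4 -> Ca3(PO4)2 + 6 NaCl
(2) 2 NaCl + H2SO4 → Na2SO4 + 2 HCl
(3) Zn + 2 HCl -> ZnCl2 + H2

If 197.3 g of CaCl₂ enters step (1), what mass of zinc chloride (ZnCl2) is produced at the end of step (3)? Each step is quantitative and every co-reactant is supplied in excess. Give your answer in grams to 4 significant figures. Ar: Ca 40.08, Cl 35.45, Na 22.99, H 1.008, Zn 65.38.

242.3 g

M(CaCl2) = 40.08 + 2(35.45) = 110.98 g/mol.
M(ZnCl2) = 65.38 + 2(35.45) = 136.28 g/mol.
n(CaCl2) = 197.3 / 110.98 = 1.7778 mol.
Reaction (1): CaCl2→NaCl ratio 3:6 ⇒ n(NaCl) = 3.5556 mol.
Reaction (2): NaCl→HCl ratio 2:2 ⇒ n(HCl) = 3.5556 mol.
Reaction (3): HCl→ZnCl2 ratio 2:1 ⇒ n(ZnCl2) = 1.7778 mol.
Mass of ZnCl2 = 1.7778 × 136.28 = 242.28 g.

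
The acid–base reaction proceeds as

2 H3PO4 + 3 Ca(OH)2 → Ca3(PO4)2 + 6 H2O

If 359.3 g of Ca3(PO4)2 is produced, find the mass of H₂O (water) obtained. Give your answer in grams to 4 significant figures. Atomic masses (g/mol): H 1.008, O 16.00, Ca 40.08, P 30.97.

125.2 g

M(Ca3(PO4)2) = 3(40.08) + 2(30.97) + 8(16.00) = 310.18 g/mol.
M(H2O) = 2(1.008) + 16.00 = 18.016 g/mol.
n(Ca3(PO4)2) = 359.30 g / 310.18 g/mol = 1.1584 mol.
From the equation the Ca3(PO4)2:H2O mole ratio is 1:6, so n(H2O) = 1.1584 × 6/1 = 6.9502 mol.
Mass of H2O = 6.9502 mol × 18.016 g/mol = 125.21 g.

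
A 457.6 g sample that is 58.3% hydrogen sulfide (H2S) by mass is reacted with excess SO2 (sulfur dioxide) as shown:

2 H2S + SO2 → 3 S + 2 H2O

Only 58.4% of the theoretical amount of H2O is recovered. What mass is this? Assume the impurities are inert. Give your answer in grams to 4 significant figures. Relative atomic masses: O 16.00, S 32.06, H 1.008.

82.37 g

Pure H2S available = 457.6 g × 0.583 = 266.78 g.
M(H2S) = 2(1.008) + 32.06 = 34.076 g/mol.
M(H2O) = 2(1.008) + 16.00 = 18.016 g/mol.
n(H2S) = 266.78 g / 34.076 g/mol = 7.8290 mol.
From the equation the H2S:H2O mole ratio is 2:2, so n(H2O) = 7.8290 × 2/2 = 7.8290 mol.
Mass of H2O = 7.8290 mol × 18.016 g/mol = 141.05 g.
Actual mass collected = 141.05 g × 0.584 = 82.372 g.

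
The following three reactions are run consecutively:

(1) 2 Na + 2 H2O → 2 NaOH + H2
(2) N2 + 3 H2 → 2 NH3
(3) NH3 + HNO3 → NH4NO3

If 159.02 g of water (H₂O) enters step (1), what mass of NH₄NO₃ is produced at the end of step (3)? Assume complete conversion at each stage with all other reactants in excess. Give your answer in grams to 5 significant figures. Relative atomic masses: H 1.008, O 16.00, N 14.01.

M(H2O) = 2(1.008) + 16.00 = 18.016 g/mol.
M(NH4NO3) = 2(14.01) + 4(1.008) + 3(16.00) = 80.052 g/mol.
n(H2O) = 159.02 / 18.016 = 8.82660 mol.
Reaction (1): H2O→H2 ratio 2:1 ⇒ n(H2) = 4.41330 mol.
Reaction (2): H2→NH3 ratio 3:2 ⇒ n(NH3) = 2.94220 mol.
Reaction (3): NH3→NH4NO3 ratio 1:1 ⇒ n(NH4NO3) = 2.94220 mol.
Mass of NH4NO3 = 2.94220 × 80.052 = 235.529 g.

235.53 g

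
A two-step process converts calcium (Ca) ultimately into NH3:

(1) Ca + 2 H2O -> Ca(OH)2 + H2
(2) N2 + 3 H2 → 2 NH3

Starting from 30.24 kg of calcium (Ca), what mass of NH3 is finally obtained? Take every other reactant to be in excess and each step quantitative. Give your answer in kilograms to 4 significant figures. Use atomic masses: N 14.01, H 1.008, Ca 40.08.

8.568 kg

M(Ca) = 40.08 g/mol.
M(NH3) = 14.01 + 3(1.008) = 17.034 g/mol.
30.24 kg = 30240 g.
n(Ca) = 30240 / 40.08 = 754.49 mol.
Step 1 gives a 1:1 ratio of Ca to H2, so n(H2) = 754.49 mol.
In step 2 the H2:NH3 ratio is 3:2, so n(NH3) = 502.99 mol.
Mass of NH3 = 502.99 × 17.034 = 8568.0 g = 8.568 kg.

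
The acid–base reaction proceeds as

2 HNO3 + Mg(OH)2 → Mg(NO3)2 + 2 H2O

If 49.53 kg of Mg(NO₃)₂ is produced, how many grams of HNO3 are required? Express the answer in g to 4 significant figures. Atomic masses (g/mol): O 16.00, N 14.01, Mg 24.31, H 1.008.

42090 g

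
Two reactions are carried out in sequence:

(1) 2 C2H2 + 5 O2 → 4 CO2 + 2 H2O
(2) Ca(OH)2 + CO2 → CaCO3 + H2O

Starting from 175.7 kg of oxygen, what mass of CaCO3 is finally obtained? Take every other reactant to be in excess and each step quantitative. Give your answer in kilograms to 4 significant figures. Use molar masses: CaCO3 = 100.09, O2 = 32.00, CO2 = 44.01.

175.7 kg = 175700 g.
n(O2) = 175700 / 32.00 = 5490.6 mol.
Step 1 gives a 5:4 ratio of O2 to CO2, so n(CO2) = 4392.5 mol.
In step 2 the CO2:CaCO3 ratio is 1:1, so n(CaCO3) = 4392.5 mol.
Mass of CaCO3 = 4392.5 × 100.09 = 439650 g = 439.6 kg.

439.6 kg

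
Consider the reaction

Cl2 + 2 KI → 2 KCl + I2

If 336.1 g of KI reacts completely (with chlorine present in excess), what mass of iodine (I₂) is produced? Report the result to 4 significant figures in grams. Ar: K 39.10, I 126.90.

M(KI) = 39.10 + 126.90 = 166.00 g/mol.
M(I2) = 2(126.90) = 253.80 g/mol.
n(KI) = 336.10 g / 166.00 g/mol = 2.0247 mol.
From the equation the KI:I2 mole ratio is 2:1, so n(I2) = 2.0247 × 1/2 = 1.0123 mol.
Mass of I2 = 1.0123 mol × 253.80 g/mol = 256.93 g.

256.9 g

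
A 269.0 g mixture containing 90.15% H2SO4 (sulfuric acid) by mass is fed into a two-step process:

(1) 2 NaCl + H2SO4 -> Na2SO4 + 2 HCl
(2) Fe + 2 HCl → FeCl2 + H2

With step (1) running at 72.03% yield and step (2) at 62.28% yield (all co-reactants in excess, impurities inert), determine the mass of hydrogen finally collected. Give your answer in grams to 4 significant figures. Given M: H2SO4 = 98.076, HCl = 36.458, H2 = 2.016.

Pure H2SO4 = 269.0 × 0.9015 = 242.50 g.
n(H2SO4) = 242.50 / 98.076 = 2.4726 mol.
Step 1 (H2SO4:HCl = 1:2): theoretical n(HCl) = 4.9452 mol; at 72.03% yield, n(HCl) = 3.5620 mol.
Step 2 (HCl:H2 = 2:1): theoretical n(H2) = 1.7810 mol, so theoretical mass = 1.7810 × 2.016 = 3.5905 g.
At 62.28% yield, actual mass of H2 = 3.5905 × 0.6228 = 2.2362 g.

2.236 g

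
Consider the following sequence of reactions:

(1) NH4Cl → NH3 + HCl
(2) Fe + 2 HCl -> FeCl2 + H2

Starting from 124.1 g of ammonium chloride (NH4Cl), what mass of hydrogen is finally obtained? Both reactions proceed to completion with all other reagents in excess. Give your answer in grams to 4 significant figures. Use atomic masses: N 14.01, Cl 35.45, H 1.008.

M(NH4Cl) = 14.01 + 4(1.008) + 35.45 = 53.492 g/mol.
M(H2) = 2(1.008) = 2.016 g/mol.
n(NH4Cl) = 124.10 / 53.492 = 2.3200 mol.
Step 1 gives a 1:1 ratio of NH4Cl to HCl, so n(HCl) = 2.3200 mol.
In step 2 the HCl:H2 ratio is 2:1, so n(H2) = 1.1600 mol.
Mass of H2 = 1.1600 × 2.016 = 2.3385 g.

2.339 g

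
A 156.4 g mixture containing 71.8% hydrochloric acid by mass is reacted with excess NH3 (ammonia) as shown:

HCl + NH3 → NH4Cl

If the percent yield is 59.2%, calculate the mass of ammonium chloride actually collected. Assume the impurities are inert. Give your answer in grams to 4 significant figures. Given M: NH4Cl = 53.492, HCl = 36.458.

97.54 g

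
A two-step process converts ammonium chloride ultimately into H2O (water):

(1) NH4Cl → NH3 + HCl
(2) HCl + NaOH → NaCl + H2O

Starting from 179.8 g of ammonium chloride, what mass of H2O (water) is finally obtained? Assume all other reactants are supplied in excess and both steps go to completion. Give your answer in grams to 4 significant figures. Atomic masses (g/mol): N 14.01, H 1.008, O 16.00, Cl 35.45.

60.56 g

M(NH4Cl) = 14.01 + 4(1.008) + 35.45 = 53.492 g/mol.
M(H2O) = 2(1.008) + 16.00 = 18.016 g/mol.
n(NH4Cl) = 179.80 / 53.492 = 3.3613 mol.
Step 1 gives a 1:1 ratio of NH4Cl to HCl, so n(HCl) = 3.3613 mol.
In step 2 the HCl:H2O ratio is 1:1, so n(H2O) = 3.3613 mol.
Mass of H2O = 3.3613 × 18.016 = 60.556 g.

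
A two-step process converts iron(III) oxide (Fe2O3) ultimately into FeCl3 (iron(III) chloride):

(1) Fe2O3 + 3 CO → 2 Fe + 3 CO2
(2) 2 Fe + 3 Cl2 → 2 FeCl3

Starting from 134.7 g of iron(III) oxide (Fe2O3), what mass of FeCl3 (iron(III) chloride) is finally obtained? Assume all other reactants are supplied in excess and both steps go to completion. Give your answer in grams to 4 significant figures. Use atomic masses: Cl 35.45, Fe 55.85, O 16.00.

M(Fe2O3) = 2(55.85) + 3(16.00) = 159.70 g/mol.
M(FeCl3) = 55.85 + 3(35.45) = 162.20 g/mol.
n(Fe2O3) = 134.70 / 159.70 = 0.84346 mol.
Step 1 gives a 1:2 ratio of Fe2O3 to Fe, so n(Fe) = 1.6869 mol.
In step 2 the Fe:FeCl3 ratio is 2:2, so n(FeCl3) = 1.6869 mol.
Mass of FeCl3 = 1.6869 × 162.20 = 273.62 g.

273.6 g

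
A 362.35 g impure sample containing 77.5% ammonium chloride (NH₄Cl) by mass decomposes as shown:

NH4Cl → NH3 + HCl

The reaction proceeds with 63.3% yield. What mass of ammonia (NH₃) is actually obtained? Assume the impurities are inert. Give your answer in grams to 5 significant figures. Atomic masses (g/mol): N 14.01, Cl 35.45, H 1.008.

Pure NH4Cl available = 362.35 g × 0.775 = 280.821 g.
M(NH4Cl) = 14.01 + 4(1.008) + 35.45 = 53.492 g/mol.
M(NH3) = 14.01 + 3(1.008) = 17.034 g/mol.
n(NH4Cl) = 280.821 g / 53.492 g/mol = 5.24978 mol.
From the equation the NH4Cl:NH3 mole ratio is 1:1, so n(NH3) = 5.24978 × 1/1 = 5.24978 mol.
Mass of NH3 = 5.24978 mol × 17.034 g/mol = 89.4248 g.
Actual mass collected = 89.4248 g × 0.633 = 56.6059 g.

56.606 g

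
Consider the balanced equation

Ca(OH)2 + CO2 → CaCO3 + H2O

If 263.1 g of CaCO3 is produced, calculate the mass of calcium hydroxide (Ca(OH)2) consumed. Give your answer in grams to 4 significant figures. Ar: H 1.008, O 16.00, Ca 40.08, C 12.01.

194.8 g

M(CaCO3) = 40.08 + 12.01 + 3(16.00) = 100.09 g/mol.
M(Ca(OH)2) = 40.08 + 2(16.00) + 2(1.008) = 74.096 g/mol.
n(CaCO3) = 263.10 g / 100.09 g/mol = 2.6286 mol.
From the equation the CaCO3:Ca(OH)2 mole ratio is 1:1, so n(Ca(OH)2) = 2.6286 × 1/1 = 2.6286 mol.
Mass of Ca(OH)2 = 2.6286 mol × 74.096 g/mol = 194.77 g.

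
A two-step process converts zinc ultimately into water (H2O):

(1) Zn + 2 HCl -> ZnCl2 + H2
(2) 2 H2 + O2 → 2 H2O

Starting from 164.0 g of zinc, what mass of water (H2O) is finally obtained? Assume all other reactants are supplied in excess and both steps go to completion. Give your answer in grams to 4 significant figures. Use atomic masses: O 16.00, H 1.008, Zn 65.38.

M(Zn) = 65.38 g/mol.
M(H2O) = 2(1.008) + 16.00 = 18.016 g/mol.
n(Zn) = 164.00 / 65.38 = 2.5084 mol.
Step 1 gives a 1:1 ratio of Zn to H2, so n(H2) = 2.5084 mol.
In step 2 the H2:H2O ratio is 2:2, so n(H2O) = 2.5084 mol.
Mass of H2O = 2.5084 × 18.016 = 45.192 g.

45.19 g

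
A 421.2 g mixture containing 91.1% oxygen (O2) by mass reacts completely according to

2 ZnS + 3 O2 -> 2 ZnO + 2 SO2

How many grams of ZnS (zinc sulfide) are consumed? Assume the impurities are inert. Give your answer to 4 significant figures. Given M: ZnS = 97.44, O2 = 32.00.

Mass of pure O2 = 421.2 g × 0.911 = 383.71 g.
n(O2) = 383.71 g / 32.00 g/mol = 11.991 mol.
From the equation the O2:ZnS mole ratio is 3:2, so n(ZnS) = 11.991 × 2/3 = 7.9940 mol.
Mass of ZnS = 7.9940 mol × 97.44 g/mol = 778.94 g.

778.9 g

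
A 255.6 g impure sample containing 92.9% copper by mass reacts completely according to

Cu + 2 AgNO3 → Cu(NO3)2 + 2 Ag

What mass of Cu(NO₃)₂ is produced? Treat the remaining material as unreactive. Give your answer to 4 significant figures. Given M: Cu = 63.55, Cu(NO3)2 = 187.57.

Mass of pure Cu = 255.6 g × 0.929 = 237.45 g.
n(Cu) = 237.45 g / 63.55 g/mol = 3.7365 mol.
From the equation the Cu:Cu(NO3)2 mole ratio is 1:1, so n(Cu(NO3)2) = 3.7365 × 1/1 = 3.7365 mol.
Mass of Cu(NO3)2 = 3.7365 mol × 187.57 g/mol = 700.85 g.

700.8 g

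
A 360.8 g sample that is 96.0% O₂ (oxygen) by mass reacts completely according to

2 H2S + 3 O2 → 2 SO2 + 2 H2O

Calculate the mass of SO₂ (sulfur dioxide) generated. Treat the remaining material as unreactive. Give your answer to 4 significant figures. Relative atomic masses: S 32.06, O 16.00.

Mass of pure O2 = 360.8 g × 0.960 = 346.37 g.
M(O2) = 2(16.00) = 32.00 g/mol.
M(SO2) = 32.06 + 2(16.00) = 64.06 g/mol.
n(O2) = 346.37 g / 32.00 g/mol = 10.824 mol.
From the equation the O2:SO2 mole ratio is 3:2, so n(SO2) = 10.824 × 2/3 = 7.2160 mol.
Mass of SO2 = 7.2160 mol × 64.06 g/mol = 462.26 g.

462.3 g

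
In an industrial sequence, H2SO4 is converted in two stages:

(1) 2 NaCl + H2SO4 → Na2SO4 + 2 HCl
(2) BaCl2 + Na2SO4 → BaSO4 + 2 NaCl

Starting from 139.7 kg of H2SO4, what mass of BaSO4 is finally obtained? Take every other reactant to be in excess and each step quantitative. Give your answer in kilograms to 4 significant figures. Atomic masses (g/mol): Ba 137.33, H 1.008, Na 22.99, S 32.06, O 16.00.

332.4 kg

M(H2SO4) = 2(1.008) + 32.06 + 4(16.00) = 98.076 g/mol.
M(BaSO4) = 137.33 + 32.06 + 4(16.00) = 233.39 g/mol.
139.7 kg = 139700 g.
n(H2SO4) = 139700 / 98.076 = 1424.4 mol.
Step 1 gives a 1:1 ratio of H2SO4 to Na2SO4, so n(Na2SO4) = 1424.4 mol.
In step 2 the Na2SO4:BaSO4 ratio is 1:1, so n(BaSO4) = 1424.4 mol.
Mass of BaSO4 = 1424.4 × 233.39 = 332440 g = 332.4 kg.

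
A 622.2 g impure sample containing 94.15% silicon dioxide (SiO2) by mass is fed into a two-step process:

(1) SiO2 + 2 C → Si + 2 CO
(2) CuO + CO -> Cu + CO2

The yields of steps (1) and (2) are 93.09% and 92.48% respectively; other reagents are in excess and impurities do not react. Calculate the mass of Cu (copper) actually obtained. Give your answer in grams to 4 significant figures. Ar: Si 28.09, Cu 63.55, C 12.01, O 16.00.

Pure SiO2 = 622.2 × 0.9415 = 585.80 g.
M(SiO2) = 28.09 + 2(16.00) = 60.09 g/mol.
M(Cu) = 63.55 g/mol.
n(SiO2) = 585.80 / 60.09 = 9.7487 mol.
Step 1 (SiO2:CO = 1:2): theoretical n(CO) = 19.497 mol; at 93.09% yield, n(CO) = 18.150 mol.
Step 2 (CO:Cu = 1:1): theoretical n(Cu) = 18.150 mol, so theoretical mass = 18.150 × 63.55 = 1153.4 g.
At 92.48% yield, actual mass of Cu = 1153.4 × 0.9248 = 1066.7 g.

1067 g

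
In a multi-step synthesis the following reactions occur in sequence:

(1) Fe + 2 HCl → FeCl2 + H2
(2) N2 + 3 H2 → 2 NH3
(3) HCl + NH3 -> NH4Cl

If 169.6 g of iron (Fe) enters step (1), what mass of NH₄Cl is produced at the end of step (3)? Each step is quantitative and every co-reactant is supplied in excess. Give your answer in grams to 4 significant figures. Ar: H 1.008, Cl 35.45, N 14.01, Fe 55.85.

108.3 g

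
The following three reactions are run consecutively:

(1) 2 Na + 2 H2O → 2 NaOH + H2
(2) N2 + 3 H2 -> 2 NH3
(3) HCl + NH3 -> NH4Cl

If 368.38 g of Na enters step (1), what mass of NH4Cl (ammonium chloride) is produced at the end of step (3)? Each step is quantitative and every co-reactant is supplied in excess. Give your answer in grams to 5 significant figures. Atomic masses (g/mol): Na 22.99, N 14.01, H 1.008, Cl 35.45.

M(Na) = 22.99 g/mol.
M(NH4Cl) = 14.01 + 4(1.008) + 35.45 = 53.492 g/mol.
n(Na) = 368.38 / 22.99 = 16.0235 mol.
Reaction (1): Na→H2 ratio 2:1 ⇒ n(H2) = 8.01174 mol.
Reaction (2): H2→NH3 ratio 3:2 ⇒ n(NH3) = 5.34116 mol.
Reaction (3): NH3→NH4Cl ratio 1:1 ⇒ n(NH4Cl) = 5.34116 mol.
Mass of NH4Cl = 5.34116 × 53.492 = 285.709 g.

285.71 g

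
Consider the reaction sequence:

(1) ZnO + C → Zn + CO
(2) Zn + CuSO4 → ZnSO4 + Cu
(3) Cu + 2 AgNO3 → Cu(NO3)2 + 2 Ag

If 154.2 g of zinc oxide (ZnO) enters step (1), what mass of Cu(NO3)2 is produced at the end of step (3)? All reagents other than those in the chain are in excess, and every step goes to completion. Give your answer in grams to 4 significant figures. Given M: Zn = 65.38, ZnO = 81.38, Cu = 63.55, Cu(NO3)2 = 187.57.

n(ZnO) = 154.2 / 81.38 = 1.8948 mol.
Reaction (1): ZnO→Zn ratio 1:1 ⇒ n(Zn) = 1.8948 mol.
Reaction (2): Zn→Cu ratio 1:1 ⇒ n(Cu) = 1.8948 mol.
Reaction (3): Cu→Cu(NO3)2 ratio 1:1 ⇒ n(Cu(NO3)2) = 1.8948 mol.
Mass of Cu(NO3)2 = 1.8948 × 187.57 = 355.41 g.

355.4 g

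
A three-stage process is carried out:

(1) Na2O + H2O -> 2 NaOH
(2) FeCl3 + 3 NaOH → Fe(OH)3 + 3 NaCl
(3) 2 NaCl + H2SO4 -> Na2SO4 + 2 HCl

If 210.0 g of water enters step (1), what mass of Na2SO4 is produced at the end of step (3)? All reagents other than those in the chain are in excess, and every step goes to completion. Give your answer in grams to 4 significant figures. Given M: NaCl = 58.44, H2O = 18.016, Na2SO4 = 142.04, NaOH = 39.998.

1656 g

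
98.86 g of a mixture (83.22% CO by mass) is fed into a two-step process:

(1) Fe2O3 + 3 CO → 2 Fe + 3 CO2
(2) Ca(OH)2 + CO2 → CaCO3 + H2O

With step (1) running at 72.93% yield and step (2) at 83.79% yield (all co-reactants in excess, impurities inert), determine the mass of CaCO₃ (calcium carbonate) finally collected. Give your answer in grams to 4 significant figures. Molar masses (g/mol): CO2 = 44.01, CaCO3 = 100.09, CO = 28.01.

179.6 g

Pure CO = 98.86 × 0.8322 = 82.271 g.
n(CO) = 82.271 / 28.01 = 2.9372 mol.
Step 1 (CO:CO2 = 3:3): theoretical n(CO2) = 2.9372 mol; at 72.93% yield, n(CO2) = 2.1421 mol.
Step 2 (CO2:CaCO3 = 1:1): theoretical n(CaCO3) = 2.1421 mol, so theoretical mass = 2.1421 × 100.09 = 214.40 g.
At 83.79% yield, actual mass of CaCO3 = 214.40 × 0.8379 = 179.65 g.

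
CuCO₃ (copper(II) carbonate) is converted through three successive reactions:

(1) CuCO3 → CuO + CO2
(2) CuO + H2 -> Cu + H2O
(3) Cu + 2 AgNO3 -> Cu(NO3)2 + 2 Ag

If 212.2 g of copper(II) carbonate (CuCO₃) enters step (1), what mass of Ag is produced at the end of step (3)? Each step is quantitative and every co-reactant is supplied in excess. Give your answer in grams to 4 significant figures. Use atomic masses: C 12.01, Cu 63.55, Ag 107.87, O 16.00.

M(CuCO3) = 63.55 + 12.01 + 3(16.00) = 123.56 g/mol.
M(Ag) = 107.87 g/mol.
n(CuCO3) = 212.2 / 123.56 = 1.7174 mol.
Reaction (1): CuCO3→CuO ratio 1:1 ⇒ n(CuO) = 1.7174 mol.
Reaction (2): CuO→Cu ratio 1:1 ⇒ n(Cu) = 1.7174 mol.
Reaction (3): Cu→Ag ratio 1:2 ⇒ n(Ag) = 3.4348 mol.
Mass of Ag = 3.4348 × 107.87 = 370.51 g.

370.5 g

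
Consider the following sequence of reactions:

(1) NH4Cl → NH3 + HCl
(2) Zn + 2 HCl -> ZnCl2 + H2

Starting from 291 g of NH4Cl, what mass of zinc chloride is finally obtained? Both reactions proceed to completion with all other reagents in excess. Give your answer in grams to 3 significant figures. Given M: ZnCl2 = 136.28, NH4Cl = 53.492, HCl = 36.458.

n(NH4Cl) = 291.0 / 53.492 = 5.440 mol.
Step 1 gives a 1:1 ratio of NH4Cl to HCl, so n(HCl) = 5.440 mol.
In step 2 the HCl:ZnCl2 ratio is 2:1, so n(ZnCl2) = 2.720 mol.
Mass of ZnCl2 = 2.720 × 136.28 = 370.7 g.

371 g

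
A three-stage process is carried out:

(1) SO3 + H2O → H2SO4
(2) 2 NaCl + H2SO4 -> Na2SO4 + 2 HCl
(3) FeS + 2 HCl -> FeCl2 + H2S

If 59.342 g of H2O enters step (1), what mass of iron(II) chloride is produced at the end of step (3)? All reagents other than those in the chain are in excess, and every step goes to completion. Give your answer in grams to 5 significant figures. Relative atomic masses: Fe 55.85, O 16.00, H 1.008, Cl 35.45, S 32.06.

417.50 g

M(H2O) = 2(1.008) + 16.00 = 18.016 g/mol.
M(FeCl2) = 55.85 + 2(35.45) = 126.75 g/mol.
n(H2O) = 59.342 / 18.016 = 3.29385 mol.
Reaction (1): H2O→H2SO4 ratio 1:1 ⇒ n(H2SO4) = 3.29385 mol.
Reaction (2): H2SO4→HCl ratio 1:2 ⇒ n(HCl) = 6.58770 mol.
Reaction (3): HCl→FeCl2 ratio 2:1 ⇒ n(FeCl2) = 3.29385 mol.
Mass of FeCl2 = 3.29385 × 126.75 = 417.495 g.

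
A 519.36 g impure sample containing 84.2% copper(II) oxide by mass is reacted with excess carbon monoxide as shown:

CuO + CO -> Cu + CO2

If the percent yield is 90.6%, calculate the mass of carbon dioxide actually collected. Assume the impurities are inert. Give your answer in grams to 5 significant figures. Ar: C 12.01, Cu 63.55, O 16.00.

219.19 g

Pure CuO available = 519.36 g × 0.842 = 437.301 g.
M(CuO) = 63.55 + 16.00 = 79.55 g/mol.
M(CO2) = 12.01 + 2(16.00) = 44.01 g/mol.
n(CuO) = 437.301 g / 79.55 g/mol = 5.49719 mol.
From the equation the CuO:CO2 mole ratio is 1:1, so n(CO2) = 5.49719 × 1/1 = 5.49719 mol.
Mass of CO2 = 5.49719 mol × 44.01 g/mol = 241.931 g.
Actual mass collected = 241.931 g × 0.906 = 219.190 g.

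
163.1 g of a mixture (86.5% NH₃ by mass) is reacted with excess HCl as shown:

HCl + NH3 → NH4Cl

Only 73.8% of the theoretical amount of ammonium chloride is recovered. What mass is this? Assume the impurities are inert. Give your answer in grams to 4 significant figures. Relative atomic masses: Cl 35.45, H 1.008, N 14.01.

327.0 g

Pure NH3 available = 163.1 g × 0.865 = 141.08 g.
M(NH3) = 14.01 + 3(1.008) = 17.034 g/mol.
M(NH4Cl) = 14.01 + 4(1.008) + 35.45 = 53.492 g/mol.
n(NH3) = 141.08 g / 17.034 g/mol = 8.2823 mol.
From the equation the NH3:NH4Cl mole ratio is 1:1, so n(NH4Cl) = 8.2823 × 1/1 = 8.2823 mol.
Mass of NH4Cl = 8.2823 mol × 53.492 g/mol = 443.04 g.
Actual mass collected = 443.04 g × 0.738 = 326.96 g.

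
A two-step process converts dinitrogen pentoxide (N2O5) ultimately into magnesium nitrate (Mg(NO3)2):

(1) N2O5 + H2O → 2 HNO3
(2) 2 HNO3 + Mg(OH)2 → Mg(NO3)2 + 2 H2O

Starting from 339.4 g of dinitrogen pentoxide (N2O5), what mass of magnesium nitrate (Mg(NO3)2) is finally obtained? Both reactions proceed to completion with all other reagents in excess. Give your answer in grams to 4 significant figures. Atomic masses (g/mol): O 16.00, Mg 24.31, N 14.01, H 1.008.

466.1 g

M(N2O5) = 2(14.01) + 5(16.00) = 108.02 g/mol.
M(Mg(NO3)2) = 24.31 + 2(14.01) + 6(16.00) = 148.33 g/mol.
n(N2O5) = 339.40 / 108.02 = 3.1420 mol.
Step 1 gives a 1:2 ratio of N2O5 to HNO3, so n(HNO3) = 6.2840 mol.
In step 2 the HNO3:Mg(NO3)2 ratio is 2:1, so n(Mg(NO3)2) = 3.1420 mol.
Mass of Mg(NO3)2 = 3.1420 × 148.33 = 466.05 g.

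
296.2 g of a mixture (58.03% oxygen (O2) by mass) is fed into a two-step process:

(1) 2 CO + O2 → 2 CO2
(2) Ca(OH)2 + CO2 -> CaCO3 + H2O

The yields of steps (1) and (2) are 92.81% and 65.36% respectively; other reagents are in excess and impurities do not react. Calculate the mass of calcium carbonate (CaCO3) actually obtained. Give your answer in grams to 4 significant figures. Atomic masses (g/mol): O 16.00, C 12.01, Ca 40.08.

652.3 g

Pure O2 = 296.2 × 0.5803 = 171.88 g.
M(O2) = 2(16.00) = 32.00 g/mol.
M(CaCO3) = 40.08 + 12.01 + 3(16.00) = 100.09 g/mol.
n(O2) = 171.88 / 32.00 = 5.3714 mol.
Step 1 (O2:CO2 = 1:2): theoretical n(CO2) = 10.743 mol; at 92.81% yield, n(CO2) = 9.9704 mol.
Step 2 (CO2:CaCO3 = 1:1): theoretical n(CaCO3) = 9.9704 mol, so theoretical mass = 9.9704 × 100.09 = 997.94 g.
At 65.36% yield, actual mass of CaCO3 = 997.94 × 0.6536 = 652.25 g.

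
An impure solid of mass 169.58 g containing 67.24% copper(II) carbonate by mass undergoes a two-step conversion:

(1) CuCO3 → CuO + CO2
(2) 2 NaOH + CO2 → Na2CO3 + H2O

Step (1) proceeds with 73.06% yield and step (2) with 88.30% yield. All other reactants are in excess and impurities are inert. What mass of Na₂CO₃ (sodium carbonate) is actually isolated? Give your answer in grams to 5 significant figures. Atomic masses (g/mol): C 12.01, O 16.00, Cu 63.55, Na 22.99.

63.100 g

Pure CuCO3 = 169.58 × 0.6724 = 114.026 g.
M(CuCO3) = 63.55 + 12.01 + 3(16.00) = 123.56 g/mol.
M(Na2CO3) = 2(22.99) + 12.01 + 3(16.00) = 105.99 g/mol.
n(CuCO3) = 114.026 / 123.56 = 0.922836 mol.
Step 1 (CuCO3:CO2 = 1:1): theoretical n(CO2) = 0.922836 mol; at 73.06% yield, n(CO2) = 0.674224 mol.
Step 2 (CO2:Na2CO3 = 1:1): theoretical n(Na2CO3) = 0.674224 mol, so theoretical mass = 0.674224 × 105.99 = 71.4610 g.
At 88.30% yield, actual mass of Na2CO3 = 71.4610 × 0.8830 = 63.1000 g.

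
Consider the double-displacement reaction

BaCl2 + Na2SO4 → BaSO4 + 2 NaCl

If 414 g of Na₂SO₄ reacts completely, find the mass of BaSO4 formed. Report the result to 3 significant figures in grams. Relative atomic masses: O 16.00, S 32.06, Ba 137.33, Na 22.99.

680 g

M(Na2SO4) = 2(22.99) + 32.06 + 4(16.00) = 142.04 g/mol.
M(BaSO4) = 137.33 + 32.06 + 4(16.00) = 233.39 g/mol.
n(Na2SO4) = 414.0 g / 142.04 g/mol = 2.915 mol.
From the equation the Na2SO4:BaSO4 mole ratio is 1:1, so n(BaSO4) = 2.915 × 1/1 = 2.915 mol.
Mass of BaSO4 = 2.915 mol × 233.39 g/mol = 680.3 g.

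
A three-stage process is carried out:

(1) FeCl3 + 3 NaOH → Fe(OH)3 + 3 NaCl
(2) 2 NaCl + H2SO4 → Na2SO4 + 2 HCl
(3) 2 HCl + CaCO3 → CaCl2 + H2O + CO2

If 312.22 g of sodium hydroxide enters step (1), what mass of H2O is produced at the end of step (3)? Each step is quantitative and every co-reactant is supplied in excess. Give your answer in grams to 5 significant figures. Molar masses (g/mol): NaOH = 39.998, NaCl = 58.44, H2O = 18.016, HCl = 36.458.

70.315 g

n(NaOH) = 312.22 / 39.998 = 7.80589 mol.
Reaction (1): NaOH→NaCl ratio 3:3 ⇒ n(NaCl) = 7.80589 mol.
Reaction (2): NaCl→HCl ratio 2:2 ⇒ n(HCl) = 7.80589 mol.
Reaction (3): HCl→H2O ratio 2:1 ⇒ n(H2O) = 3.90295 mol.
Mass of H2O = 3.90295 × 18.016 = 70.3155 g.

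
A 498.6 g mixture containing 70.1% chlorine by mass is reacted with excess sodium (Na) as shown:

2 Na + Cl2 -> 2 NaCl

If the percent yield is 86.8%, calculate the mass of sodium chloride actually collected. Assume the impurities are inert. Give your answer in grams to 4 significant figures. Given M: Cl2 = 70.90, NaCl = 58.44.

500.1 g

Pure Cl2 available = 498.6 g × 0.701 = 349.52 g.
n(Cl2) = 349.52 g / 70.90 g/mol = 4.9297 mol.
From the equation the Cl2:NaCl mole ratio is 1:2, so n(NaCl) = 4.9297 × 2/1 = 9.8595 mol.
Mass of NaCl = 9.8595 mol × 58.44 g/mol = 576.19 g.
Actual mass collected = 576.19 g × 0.868 = 500.13 g.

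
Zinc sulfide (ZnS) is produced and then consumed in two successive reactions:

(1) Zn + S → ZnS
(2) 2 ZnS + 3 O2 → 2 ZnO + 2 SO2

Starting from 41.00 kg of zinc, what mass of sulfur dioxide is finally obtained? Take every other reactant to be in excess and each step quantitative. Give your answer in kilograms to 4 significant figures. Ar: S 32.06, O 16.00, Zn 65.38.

M(Zn) = 65.38 g/mol.
M(SO2) = 32.06 + 2(16.00) = 64.06 g/mol.
41.00 kg = 41000 g.
n(Zn) = 41000 / 65.38 = 627.10 mol.
Step 1 gives a 1:1 ratio of Zn to ZnS, so n(ZnS) = 627.10 mol.
In step 2 the ZnS:SO2 ratio is 2:2, so n(SO2) = 627.10 mol.
Mass of SO2 = 627.10 × 64.06 = 40172 g = 40.17 kg.

40.17 kg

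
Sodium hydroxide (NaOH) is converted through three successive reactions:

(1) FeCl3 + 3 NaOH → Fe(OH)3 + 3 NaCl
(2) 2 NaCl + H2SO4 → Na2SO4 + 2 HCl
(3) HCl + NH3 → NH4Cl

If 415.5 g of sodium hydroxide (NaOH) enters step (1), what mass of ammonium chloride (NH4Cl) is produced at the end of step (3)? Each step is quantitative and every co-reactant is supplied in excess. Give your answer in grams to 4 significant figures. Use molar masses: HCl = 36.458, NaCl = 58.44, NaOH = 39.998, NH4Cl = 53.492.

n(NaOH) = 415.5 / 39.998 = 10.388 mol.
Reaction (1): NaOH→NaCl ratio 3:3 ⇒ n(NaCl) = 10.388 mol.
Reaction (2): NaCl→HCl ratio 2:2 ⇒ n(HCl) = 10.388 mol.
Reaction (3): HCl→NH4Cl ratio 1:1 ⇒ n(NH4Cl) = 10.388 mol.
Mass of NH4Cl = 10.388 × 53.492 = 555.68 g.

555.7 g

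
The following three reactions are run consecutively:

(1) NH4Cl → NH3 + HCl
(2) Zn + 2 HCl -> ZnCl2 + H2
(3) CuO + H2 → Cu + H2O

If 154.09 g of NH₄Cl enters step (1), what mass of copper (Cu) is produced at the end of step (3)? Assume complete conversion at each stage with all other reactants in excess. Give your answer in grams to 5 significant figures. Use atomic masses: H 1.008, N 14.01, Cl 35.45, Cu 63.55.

M(NH4Cl) = 14.01 + 4(1.008) + 35.45 = 53.492 g/mol.
M(Cu) = 63.55 g/mol.
n(NH4Cl) = 154.09 / 53.492 = 2.88062 mol.
Reaction (1): NH4Cl→HCl ratio 1:1 ⇒ n(HCl) = 2.88062 mol.
Reaction (2): HCl→H2 ratio 2:1 ⇒ n(H2) = 1.44031 mol.
Reaction (3): H2→Cu ratio 1:1 ⇒ n(Cu) = 1.44031 mol.
Mass of Cu = 1.44031 × 63.55 = 91.5316 g.

91.532 g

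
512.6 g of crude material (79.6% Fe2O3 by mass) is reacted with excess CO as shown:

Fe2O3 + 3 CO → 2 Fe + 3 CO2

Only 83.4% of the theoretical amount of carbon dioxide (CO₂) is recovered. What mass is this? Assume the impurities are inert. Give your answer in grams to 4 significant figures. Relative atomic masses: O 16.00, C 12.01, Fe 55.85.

281.3 g

Pure Fe2O3 available = 512.6 g × 0.796 = 408.03 g.
M(Fe2O3) = 2(55.85) + 3(16.00) = 159.70 g/mol.
M(CO2) = 12.01 + 2(16.00) = 44.01 g/mol.
n(Fe2O3) = 408.03 g / 159.70 g/mol = 2.5550 mol.
From the equation the Fe2O3:CO2 mole ratio is 1:3, so n(CO2) = 2.5550 × 3/1 = 7.6649 mol.
Mass of CO2 = 7.6649 mol × 44.01 g/mol = 337.33 g.
Actual mass collected = 337.33 g × 0.834 = 281.34 g.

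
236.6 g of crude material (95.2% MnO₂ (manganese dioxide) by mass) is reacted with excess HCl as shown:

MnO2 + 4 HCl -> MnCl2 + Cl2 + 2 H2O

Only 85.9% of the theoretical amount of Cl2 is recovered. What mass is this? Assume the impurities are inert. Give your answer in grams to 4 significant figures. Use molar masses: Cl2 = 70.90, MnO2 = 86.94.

157.8 g

Pure MnO2 available = 236.6 g × 0.952 = 225.24 g.
n(MnO2) = 225.24 g / 86.94 g/mol = 2.5908 mol.
From the equation the MnO2:Cl2 mole ratio is 1:1, so n(Cl2) = 2.5908 × 1/1 = 2.5908 mol.
Mass of Cl2 = 2.5908 mol × 70.90 g/mol = 183.69 g.
Actual mass collected = 183.69 g × 0.859 = 157.79 g.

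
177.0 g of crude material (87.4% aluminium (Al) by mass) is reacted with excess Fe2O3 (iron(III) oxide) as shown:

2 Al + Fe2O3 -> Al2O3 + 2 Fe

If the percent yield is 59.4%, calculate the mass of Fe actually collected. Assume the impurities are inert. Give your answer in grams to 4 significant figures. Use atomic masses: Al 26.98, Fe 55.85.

190.2 g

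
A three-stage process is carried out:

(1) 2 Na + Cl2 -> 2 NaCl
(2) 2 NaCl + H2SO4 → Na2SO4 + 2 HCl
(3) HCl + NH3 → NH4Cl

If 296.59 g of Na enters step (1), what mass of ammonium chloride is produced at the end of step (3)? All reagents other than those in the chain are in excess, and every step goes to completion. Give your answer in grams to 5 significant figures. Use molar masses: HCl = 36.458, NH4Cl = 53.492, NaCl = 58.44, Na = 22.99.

690.09 g

n(Na) = 296.59 / 22.99 = 12.9008 mol.
Reaction (1): Na→NaCl ratio 2:2 ⇒ n(NaCl) = 12.9008 mol.
Reaction (2): NaCl→HCl ratio 2:2 ⇒ n(HCl) = 12.9008 mol.
Reaction (3): HCl→NH4Cl ratio 1:1 ⇒ n(NH4Cl) = 12.9008 mol.
Mass of NH4Cl = 12.9008 × 53.492 = 690.091 g.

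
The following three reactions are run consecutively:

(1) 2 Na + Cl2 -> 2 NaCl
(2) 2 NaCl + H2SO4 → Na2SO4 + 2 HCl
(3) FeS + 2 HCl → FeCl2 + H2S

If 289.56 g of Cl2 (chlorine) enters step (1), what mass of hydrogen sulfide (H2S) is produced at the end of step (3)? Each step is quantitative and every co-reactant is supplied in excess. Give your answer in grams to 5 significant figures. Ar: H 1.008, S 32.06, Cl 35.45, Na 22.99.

139.17 g

M(Cl2) = 2(35.45) = 70.90 g/mol.
M(H2S) = 2(1.008) + 32.06 = 34.076 g/mol.
n(Cl2) = 289.56 / 70.90 = 4.08406 mol.
Reaction (1): Cl2→NaCl ratio 1:2 ⇒ n(NaCl) = 8.16812 mol.
Reaction (2): NaCl→HCl ratio 2:2 ⇒ n(HCl) = 8.16812 mol.
Reaction (3): HCl→H2S ratio 2:1 ⇒ n(H2S) = 4.08406 mol.
Mass of H2S = 4.08406 × 34.076 = 139.168 g.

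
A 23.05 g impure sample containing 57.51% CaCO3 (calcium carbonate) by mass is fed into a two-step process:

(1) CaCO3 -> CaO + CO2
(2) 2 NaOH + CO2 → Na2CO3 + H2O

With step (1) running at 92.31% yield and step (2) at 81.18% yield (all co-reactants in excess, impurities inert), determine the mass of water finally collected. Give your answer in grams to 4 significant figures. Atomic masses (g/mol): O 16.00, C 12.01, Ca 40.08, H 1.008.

1.788 g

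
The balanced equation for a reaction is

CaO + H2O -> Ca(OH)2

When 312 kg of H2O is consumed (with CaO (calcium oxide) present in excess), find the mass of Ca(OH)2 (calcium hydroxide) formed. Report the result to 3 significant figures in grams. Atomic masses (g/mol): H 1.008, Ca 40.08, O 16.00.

1280000 g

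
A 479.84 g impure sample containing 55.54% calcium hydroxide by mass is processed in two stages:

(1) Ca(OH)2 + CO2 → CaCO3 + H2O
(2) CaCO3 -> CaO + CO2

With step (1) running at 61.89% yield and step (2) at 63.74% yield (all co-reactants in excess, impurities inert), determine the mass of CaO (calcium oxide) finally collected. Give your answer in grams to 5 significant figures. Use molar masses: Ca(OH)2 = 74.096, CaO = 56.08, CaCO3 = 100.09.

Pure Ca(OH)2 = 479.84 × 0.5554 = 266.503 g.
n(Ca(OH)2) = 266.503 / 74.096 = 3.59673 mol.
Step 1 (Ca(OH)2:CaCO3 = 1:1): theoretical n(CaCO3) = 3.59673 mol; at 61.89% yield, n(CaCO3) = 2.22601 mol.
Step 2 (CaCO3:CaO = 1:1): theoretical n(CaO) = 2.22601 mol, so theoretical mass = 2.22601 × 56.08 = 124.835 g.
At 63.74% yield, actual mass of CaO = 124.835 × 0.6374 = 79.5698 g.

79.570 g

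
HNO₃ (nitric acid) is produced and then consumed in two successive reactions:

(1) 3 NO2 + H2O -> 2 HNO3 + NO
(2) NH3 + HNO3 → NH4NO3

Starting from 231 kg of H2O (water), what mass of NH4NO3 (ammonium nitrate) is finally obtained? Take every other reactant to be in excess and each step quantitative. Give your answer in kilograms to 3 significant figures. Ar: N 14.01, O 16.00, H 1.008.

M(H2O) = 2(1.008) + 16.00 = 18.016 g/mol.
M(NH4NO3) = 2(14.01) + 4(1.008) + 3(16.00) = 80.052 g/mol.
231 kg = 231000 g.
n(H2O) = 231000 / 18.016 = 12820 mol.
Step 1 gives a 1:2 ratio of H2O to HNO3, so n(HNO3) = 25640 mol.
In step 2 the HNO3:NH4NO3 ratio is 1:1, so n(NH4NO3) = 25640 mol.
Mass of NH4NO3 = 25640 × 80.052 = 2.053 × 10^6 g = 2050 kg.

2050 kg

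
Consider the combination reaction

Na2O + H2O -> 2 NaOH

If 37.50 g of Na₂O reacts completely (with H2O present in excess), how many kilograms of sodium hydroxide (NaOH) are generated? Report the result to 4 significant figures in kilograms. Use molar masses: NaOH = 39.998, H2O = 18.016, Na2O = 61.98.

n(Na2O) = 37.500 g / 61.98 g/mol = 0.60503 mol.
From the equation the Na2O:NaOH mole ratio is 1:2, so n(NaOH) = 0.60503 × 2/1 = 1.2101 mol.
Mass of NaOH = 1.2101 mol × 39.998 g/mol = 48.400 g.
Converting to kg: 48.400 g = 0.04840 kg.

0.04840 kg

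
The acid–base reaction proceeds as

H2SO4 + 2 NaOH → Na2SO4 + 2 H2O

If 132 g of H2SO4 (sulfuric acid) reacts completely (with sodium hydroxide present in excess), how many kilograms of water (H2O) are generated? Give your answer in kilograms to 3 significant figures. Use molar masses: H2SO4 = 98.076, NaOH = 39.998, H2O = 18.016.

0.0485 kg

n(H2SO4) = 132.0 g / 98.076 g/mol = 1.346 mol.
From the equation the H2SO4:H2O mole ratio is 1:2, so n(H2O) = 1.346 × 2/1 = 2.692 mol.
Mass of H2O = 2.692 mol × 18.016 g/mol = 48.50 g.
Converting to kg: 48.50 g = 0.0485 kg.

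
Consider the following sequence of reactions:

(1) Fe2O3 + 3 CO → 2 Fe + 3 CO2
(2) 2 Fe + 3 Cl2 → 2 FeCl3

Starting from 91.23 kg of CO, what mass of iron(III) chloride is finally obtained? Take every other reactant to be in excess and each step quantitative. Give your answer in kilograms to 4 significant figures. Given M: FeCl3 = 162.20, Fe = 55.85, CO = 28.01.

352.2 kg

91.23 kg = 91230 g.
n(CO) = 91230 / 28.01 = 3257.1 mol.
Step 1 gives a 3:2 ratio of CO to Fe, so n(Fe) = 2171.4 mol.
In step 2 the Fe:FeCl3 ratio is 2:2, so n(FeCl3) = 2171.4 mol.
Mass of FeCl3 = 2171.4 × 162.20 = 352200 g = 352.2 kg.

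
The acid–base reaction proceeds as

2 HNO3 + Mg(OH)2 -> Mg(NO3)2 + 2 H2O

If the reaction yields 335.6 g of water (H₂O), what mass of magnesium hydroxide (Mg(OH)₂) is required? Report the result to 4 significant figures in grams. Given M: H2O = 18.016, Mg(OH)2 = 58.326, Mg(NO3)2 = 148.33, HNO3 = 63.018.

543.2 g

n(H2O) = 335.60 g / 18.016 g/mol = 18.628 mol.
From the equation the H2O:Mg(OH)2 mole ratio is 2:1, so n(Mg(OH)2) = 18.628 × 1/2 = 9.3139 mol.
Mass of Mg(OH)2 = 9.3139 mol × 58.326 g/mol = 543.25 g.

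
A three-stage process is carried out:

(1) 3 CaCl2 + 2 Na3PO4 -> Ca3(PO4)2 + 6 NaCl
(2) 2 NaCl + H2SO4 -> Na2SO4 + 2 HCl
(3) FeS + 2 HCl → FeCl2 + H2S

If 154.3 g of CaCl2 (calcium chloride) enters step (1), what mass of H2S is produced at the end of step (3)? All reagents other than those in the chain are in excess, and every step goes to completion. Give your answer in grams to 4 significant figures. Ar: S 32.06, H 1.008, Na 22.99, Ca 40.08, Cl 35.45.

47.38 g

M(CaCl2) = 40.08 + 2(35.45) = 110.98 g/mol.
M(H2S) = 2(1.008) + 32.06 = 34.076 g/mol.
n(CaCl2) = 154.3 / 110.98 = 1.3903 mol.
Reaction (1): CaCl2→NaCl ratio 3:6 ⇒ n(NaCl) = 2.7807 mol.
Reaction (2): NaCl→HCl ratio 2:2 ⇒ n(HCl) = 2.7807 mol.
Reaction (3): HCl→H2S ratio 2:1 ⇒ n(H2S) = 1.3903 mol.
Mass of H2S = 1.3903 × 34.076 = 47.377 g.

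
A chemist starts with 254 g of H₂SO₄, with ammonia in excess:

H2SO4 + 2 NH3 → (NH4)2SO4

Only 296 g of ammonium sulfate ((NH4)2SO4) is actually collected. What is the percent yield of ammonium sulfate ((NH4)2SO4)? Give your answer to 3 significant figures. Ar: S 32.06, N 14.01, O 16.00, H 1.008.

86.5 %

M(H2SO4) = 2(1.008) + 32.06 + 4(16.00) = 98.076 g/mol.
M((NH4)2SO4) = 2(14.01) + 8(1.008) + 32.06 + 4(16.00) = 132.144 g/mol.
n(H2SO4) = 254.0 g / 98.076 g/mol = 2.590 mol.
From the equation the H2SO4:(NH4)2SO4 mole ratio is 1:1, so n((NH4)2SO4) = 2.590 × 1/1 = 2.590 mol.
Mass of (NH4)2SO4 = 2.590 mol × 132.144 g/mol = 342.2 g.
This is the theoretical yield. Percent yield = 296 g / 342.2 g × 100% = 86.49%.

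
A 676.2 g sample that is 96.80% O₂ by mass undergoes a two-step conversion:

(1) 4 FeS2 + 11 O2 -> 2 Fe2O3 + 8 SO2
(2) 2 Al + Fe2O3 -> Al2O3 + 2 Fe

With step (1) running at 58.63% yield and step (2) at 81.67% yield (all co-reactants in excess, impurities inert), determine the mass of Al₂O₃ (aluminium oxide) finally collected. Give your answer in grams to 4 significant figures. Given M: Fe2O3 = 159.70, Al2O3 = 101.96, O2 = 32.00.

Pure O2 = 676.2 × 0.9680 = 654.56 g.
n(O2) = 654.56 / 32.00 = 20.455 mol.
Step 1 (O2:Fe2O3 = 11:2): theoretical n(Fe2O3) = 3.7191 mol; at 58.63% yield, n(Fe2O3) = 2.1805 mol.
Step 2 (Fe2O3:Al2O3 = 1:1): theoretical n(Al2O3) = 2.1805 mol, so theoretical mass = 2.1805 × 101.96 = 222.32 g.
At 81.67% yield, actual mass of Al2O3 = 222.32 × 0.8167 = 181.57 g.

181.6 g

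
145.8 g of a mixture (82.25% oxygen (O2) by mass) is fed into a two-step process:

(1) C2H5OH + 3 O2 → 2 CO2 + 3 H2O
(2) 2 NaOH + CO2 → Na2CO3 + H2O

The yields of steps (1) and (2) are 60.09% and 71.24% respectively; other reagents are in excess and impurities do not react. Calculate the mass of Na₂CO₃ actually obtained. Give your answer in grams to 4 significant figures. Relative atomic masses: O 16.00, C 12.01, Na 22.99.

113.4 g

Pure O2 = 145.8 × 0.8225 = 119.92 g.
M(O2) = 2(16.00) = 32.00 g/mol.
M(Na2CO3) = 2(22.99) + 12.01 + 3(16.00) = 105.99 g/mol.
n(O2) = 119.92 / 32.00 = 3.7475 mol.
Step 1 (O2:CO2 = 3:2): theoretical n(CO2) = 2.4983 mol; at 60.09% yield, n(CO2) = 1.5013 mol.
Step 2 (CO2:Na2CO3 = 1:1): theoretical n(Na2CO3) = 1.5013 mol, so theoretical mass = 1.5013 × 105.99 = 159.12 g.
At 71.24% yield, actual mass of Na2CO3 = 159.12 × 0.7124 = 113.36 g.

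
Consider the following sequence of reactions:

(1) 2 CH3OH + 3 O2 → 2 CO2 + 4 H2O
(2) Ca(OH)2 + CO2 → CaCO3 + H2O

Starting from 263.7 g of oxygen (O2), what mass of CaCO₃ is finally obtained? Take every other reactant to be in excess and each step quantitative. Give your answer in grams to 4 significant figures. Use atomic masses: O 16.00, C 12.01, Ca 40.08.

549.9 g

M(O2) = 2(16.00) = 32.00 g/mol.
M(CaCO3) = 40.08 + 12.01 + 3(16.00) = 100.09 g/mol.
n(O2) = 263.70 / 32.00 = 8.2406 mol.
Step 1 gives a 3:2 ratio of O2 to CO2, so n(CO2) = 5.4937 mol.
In step 2 the CO2:CaCO3 ratio is 1:1, so n(CaCO3) = 5.4937 mol.
Mass of CaCO3 = 5.4937 × 100.09 = 549.87 g.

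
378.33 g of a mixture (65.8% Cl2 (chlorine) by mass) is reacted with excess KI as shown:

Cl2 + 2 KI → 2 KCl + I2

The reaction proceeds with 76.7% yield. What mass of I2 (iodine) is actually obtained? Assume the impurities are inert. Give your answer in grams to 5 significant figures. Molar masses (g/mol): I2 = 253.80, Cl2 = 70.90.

Pure Cl2 available = 378.33 g × 0.658 = 248.941 g.
n(Cl2) = 248.941 g / 70.90 g/mol = 3.51116 mol.
From the equation the Cl2:I2 mole ratio is 1:1, so n(I2) = 3.51116 × 1/1 = 3.51116 mol.
Mass of I2 = 3.51116 mol × 253.80 g/mol = 891.132 g.
Actual mass collected = 891.132 g × 0.767 = 683.498 g.

683.50 g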